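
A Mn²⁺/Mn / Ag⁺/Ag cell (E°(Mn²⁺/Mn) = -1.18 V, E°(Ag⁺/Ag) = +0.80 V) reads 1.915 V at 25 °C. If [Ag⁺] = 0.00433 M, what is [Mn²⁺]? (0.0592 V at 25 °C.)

0.0029 M

From the Nernst equation, log Q = n(E° − E)/0.0592 = 2(1.98 − 1.915)/0.0592 = 2.196, so Q = 157.
With Q = [Mn²⁺]/[Ag⁺]^2 and the known concentrations, [Mn²⁺] in the numerator gives [Mn²⁺] = 0.0029 M.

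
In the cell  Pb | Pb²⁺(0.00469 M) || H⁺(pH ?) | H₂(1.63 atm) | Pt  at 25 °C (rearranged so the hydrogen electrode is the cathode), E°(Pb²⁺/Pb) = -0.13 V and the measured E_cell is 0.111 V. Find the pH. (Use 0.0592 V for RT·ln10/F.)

pH = 1.38

E°_cell = 0.13 V and n = 2.
log Q = n(E° − E)/0.0592 = 2×(0.13 − 0.111)/0.0592 = 0.642.
With Q = [Pb²⁺]·P(H₂) / [H⁺]^2, solving for [H⁺] gives log[H⁺] = -1.379, so pH = 1.38.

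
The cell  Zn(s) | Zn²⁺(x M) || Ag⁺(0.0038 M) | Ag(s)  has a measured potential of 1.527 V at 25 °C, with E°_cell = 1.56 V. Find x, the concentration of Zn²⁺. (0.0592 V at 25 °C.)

1.9 × 10^-4 M

From the Nernst equation, log Q = n(E° − E)/0.0592 = 2(1.56 − 1.527)/0.0592 = 1.115, so Q = 13.0.
With Q = [Zn²⁺]/[Ag⁺]^2 and the known concentrations, [Zn²⁺] in the numerator gives [Zn²⁺] = 1.9 × 10^-4 M.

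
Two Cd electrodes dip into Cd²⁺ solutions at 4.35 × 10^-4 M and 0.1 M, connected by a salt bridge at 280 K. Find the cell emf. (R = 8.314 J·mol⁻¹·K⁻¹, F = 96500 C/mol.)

0.066 V

Both half-cells are Cd²⁺/Cd, so E°_cell = 0. The concentrated side is the cathode; the cell reaction moves Cd²⁺ from high to low concentration with n = 2.
Q = [Cd²⁺]_dilute/[Cd²⁺]_conc = 4.35 × 10^-4/0.1 = 0.00435.
E = 0 − (RT/nF) ln Q = −((8.314×280)/(2×96500))(-5.438) = 0.0656 V.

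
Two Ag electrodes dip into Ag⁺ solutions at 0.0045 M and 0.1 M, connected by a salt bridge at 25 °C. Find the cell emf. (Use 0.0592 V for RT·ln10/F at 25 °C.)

0.080 V

Both half-cells are Ag⁺/Ag, so E°_cell = 0. The concentrated side is the cathode; the cell reaction moves Ag⁺ from high to low concentration with n = 1.
Q = [Ag⁺]_dilute/[Ag⁺]_conc = 0.0045/0.1 = 0.0450.
E = 0 − (0.0592/1) log Q = −(0.0592/1)(-1.347) = 0.0797 V.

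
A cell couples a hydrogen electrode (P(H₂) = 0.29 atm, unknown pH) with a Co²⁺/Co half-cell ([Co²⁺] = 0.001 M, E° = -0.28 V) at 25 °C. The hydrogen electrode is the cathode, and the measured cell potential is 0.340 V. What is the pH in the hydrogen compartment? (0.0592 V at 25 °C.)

E°_cell = 0.28 V and n = 2.
log Q = n(E° − E)/0.0592 = 2×(0.28 − 0.340)/0.0592 = -2.027.
With Q = [Co²⁺]·P(H₂) / [H⁺]^2, solving for [H⁺] gives log[H⁺] = -0.755, so pH = 0.76.

pH = 0.76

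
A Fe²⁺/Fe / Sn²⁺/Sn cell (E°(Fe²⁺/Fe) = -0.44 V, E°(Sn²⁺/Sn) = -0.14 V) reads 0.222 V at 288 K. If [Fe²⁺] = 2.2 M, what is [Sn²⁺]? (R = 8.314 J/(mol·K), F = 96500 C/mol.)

0.0041 M

From the Nernst equation, ln Q = nF(E° − E)/RT = 2×96500×(0.30 − 0.222)/(8.314×288) = 6.287, so Q = 538.
With Q = [Fe²⁺]/[Sn²⁺] and the known concentrations, [Sn²⁺] in the denominator gives [Sn²⁺] = 0.0041 M.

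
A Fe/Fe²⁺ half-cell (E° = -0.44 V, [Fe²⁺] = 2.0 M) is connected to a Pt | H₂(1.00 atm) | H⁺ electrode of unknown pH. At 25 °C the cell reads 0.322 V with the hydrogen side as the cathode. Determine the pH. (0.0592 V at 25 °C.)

pH = 1.84

E°_cell = 0.44 V and n = 2.
log Q = n(E° − E)/0.0592 = 2×(0.44 − 0.322)/0.0592 = 3.986.
With Q = [Fe²⁺]·P(H₂) / [H⁺]^2, solving for [H⁺] gives log[H⁺] = -1.843, so pH = 1.84.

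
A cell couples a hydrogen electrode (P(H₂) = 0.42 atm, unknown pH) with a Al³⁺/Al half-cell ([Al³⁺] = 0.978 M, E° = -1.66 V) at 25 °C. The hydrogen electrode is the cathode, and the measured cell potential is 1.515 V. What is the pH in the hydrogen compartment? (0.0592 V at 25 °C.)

E°_cell = 1.66 V and n = 6.
log Q = n(E° − E)/0.0592 = 6×(1.66 − 1.515)/0.0592 = 14.696.
With Q = [Al³⁺]^2·P(H₂)^3 / [H⁺]^6, solving for [H⁺] gives log[H⁺] = -2.641, so pH = 2.64.

pH = 2.64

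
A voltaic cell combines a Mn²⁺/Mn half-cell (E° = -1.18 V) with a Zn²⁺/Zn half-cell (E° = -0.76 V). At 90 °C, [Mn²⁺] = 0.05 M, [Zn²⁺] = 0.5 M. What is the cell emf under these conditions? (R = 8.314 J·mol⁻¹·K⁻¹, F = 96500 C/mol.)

The Zn²⁺/Zn couple has the higher reduction potential and acts as the cathode, so E°_cell = -0.76 − (-1.18) = 0.42 V.
Balancing electrons gives n = 2; the reaction quotient is Q = [Mn²⁺]/[Zn²⁺] = 0.100.
E = E° − (RT/nF) ln Q = 0.42 − (8.314×363)/(2×96500) × (-2.303) = 0.420 + 0.036 = 0.456 V.

0.456 V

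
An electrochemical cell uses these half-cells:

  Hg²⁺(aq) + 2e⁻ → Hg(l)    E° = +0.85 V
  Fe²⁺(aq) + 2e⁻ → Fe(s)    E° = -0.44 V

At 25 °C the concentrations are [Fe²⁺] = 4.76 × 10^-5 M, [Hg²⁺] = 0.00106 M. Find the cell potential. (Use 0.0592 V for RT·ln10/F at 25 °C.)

The Hg²⁺/Hg couple has the higher reduction potential and acts as the cathode, so E°_cell = +0.85 − (-0.44) = 1.29 V.
Balancing electrons gives n = 2; the reaction quotient is Q = [Fe²⁺]/[Hg²⁺] = 0.0449.
At 25 °C, E = E° − (0.0592/n) log Q = 1.29 − (0.0592/2)(-1.348) = 1.290 + 0.040 = 1.330 V.

1.33 V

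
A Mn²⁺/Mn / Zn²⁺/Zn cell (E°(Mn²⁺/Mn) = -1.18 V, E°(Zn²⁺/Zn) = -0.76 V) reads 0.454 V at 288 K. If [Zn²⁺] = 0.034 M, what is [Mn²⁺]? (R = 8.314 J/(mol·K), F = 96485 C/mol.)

0.0022 M

From the Nernst equation, ln Q = nF(E° − E)/RT = 2×96485×(0.42 − 0.454)/(8.314×288) = -2.740, so Q = 0.0646.
With Q = [Mn²⁺]/[Zn²⁺] and the known concentrations, [Mn²⁺] in the numerator gives [Mn²⁺] = 0.0022 M.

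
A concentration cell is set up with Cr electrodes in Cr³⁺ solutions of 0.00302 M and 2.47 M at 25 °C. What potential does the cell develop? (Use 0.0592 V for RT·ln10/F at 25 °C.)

0.057 V

Both half-cells are Cr³⁺/Cr, so E°_cell = 0. The concentrated side is the cathode; the cell reaction moves Cr³⁺ from high to low concentration with n = 3.
Q = [Cr³⁺]_dilute/[Cr³⁺]_conc = 0.00302/2.47 = 0.00122.
E = 0 − (0.0592/3) log Q = −(0.0592/3)(-2.913) = 0.0575 V.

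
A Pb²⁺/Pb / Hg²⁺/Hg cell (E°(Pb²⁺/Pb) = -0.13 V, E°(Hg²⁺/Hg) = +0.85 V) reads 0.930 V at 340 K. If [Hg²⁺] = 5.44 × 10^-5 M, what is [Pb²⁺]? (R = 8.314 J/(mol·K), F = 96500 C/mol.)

0.0017 M

From the Nernst equation, ln Q = nF(E° − E)/RT = 2×96500×(0.98 − 0.930)/(8.314×340) = 3.414, so Q = 30.4.
With Q = [Pb²⁺]/[Hg²⁺] and the known concentrations, [Pb²⁺] in the numerator gives [Pb²⁺] = 0.0017 M.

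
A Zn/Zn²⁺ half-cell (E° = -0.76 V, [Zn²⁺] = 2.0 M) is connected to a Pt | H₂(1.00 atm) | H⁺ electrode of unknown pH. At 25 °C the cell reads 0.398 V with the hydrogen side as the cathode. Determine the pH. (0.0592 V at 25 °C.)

E°_cell = 0.76 V and n = 2.
log Q = n(E° − E)/0.0592 = 2×(0.76 − 0.398)/0.0592 = 12.230.
With Q = [Zn²⁺]·P(H₂) / [H⁺]^2, solving for [H⁺] gives log[H⁺] = -5.964, so pH = 5.96.

pH = 5.96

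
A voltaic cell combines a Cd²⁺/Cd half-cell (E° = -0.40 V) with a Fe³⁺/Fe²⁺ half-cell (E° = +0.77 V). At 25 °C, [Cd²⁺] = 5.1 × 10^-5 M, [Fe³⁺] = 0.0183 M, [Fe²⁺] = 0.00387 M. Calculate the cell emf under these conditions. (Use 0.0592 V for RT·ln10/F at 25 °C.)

1.34 V

The Fe³⁺/Fe²⁺ couple has the higher reduction potential and acts as the cathode, so E°_cell = +0.77 − (-0.40) = 1.17 V.
Balancing electrons gives n = 2; the reaction quotient is Q = [Cd²⁺]·[Fe²⁺]^2/[Fe³⁺]^2 = 2.28 × 10^-6.
At 25 °C, E = E° − (0.0592/n) log Q = 1.17 − (0.0592/2)(-5.642) = 1.170 + 0.167 = 1.337 V.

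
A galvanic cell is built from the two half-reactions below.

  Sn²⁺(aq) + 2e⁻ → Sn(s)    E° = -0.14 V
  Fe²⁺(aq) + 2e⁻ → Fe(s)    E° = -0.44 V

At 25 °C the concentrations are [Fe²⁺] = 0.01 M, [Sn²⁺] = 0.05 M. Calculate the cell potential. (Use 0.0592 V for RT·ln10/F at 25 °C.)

0.321 V

The Sn²⁺/Sn couple has the higher reduction potential and acts as the cathode, so E°_cell = -0.14 − (-0.44) = 0.30 V.
Balancing electrons gives n = 2; the reaction quotient is Q = [Fe²⁺]/[Sn²⁺] = 0.200.
At 25 °C, E = E° − (0.0592/n) log Q = 0.30 − (0.0592/2)(-0.699) = 0.300 + 0.021 = 0.321 V.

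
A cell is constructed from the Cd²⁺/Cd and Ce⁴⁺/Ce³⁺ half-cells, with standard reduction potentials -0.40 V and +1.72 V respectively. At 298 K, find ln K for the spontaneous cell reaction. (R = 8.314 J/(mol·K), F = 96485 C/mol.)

ln K = 165.1

E°_cell = +1.72 − (-0.40) = 2.12 V, with n = 2 electrons transferred.
At equilibrium E = 0, so the Nernst equation gives ln K = nFE°/RT = (2)(96485)(2.12)/((8.314)(298)) = 165.12.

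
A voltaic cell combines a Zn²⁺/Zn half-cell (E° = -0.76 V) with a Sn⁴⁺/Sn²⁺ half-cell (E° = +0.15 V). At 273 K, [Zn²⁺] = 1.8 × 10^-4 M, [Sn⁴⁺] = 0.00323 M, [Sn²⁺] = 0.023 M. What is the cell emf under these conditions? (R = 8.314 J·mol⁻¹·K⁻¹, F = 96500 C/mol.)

The Sn⁴⁺/Sn²⁺ couple has the higher reduction potential and acts as the cathode, so E°_cell = +0.15 − (-0.76) = 0.91 V.
Balancing electrons gives n = 2; the reaction quotient is Q = [Zn²⁺]·[Sn²⁺]/[Sn⁴⁺] = 0.00128.
E = E° − (RT/nF) ln Q = 0.91 − (8.314×273)/(2×96500) × (-6.660) = 0.910 + 0.078 = 0.988 V.

0.988 V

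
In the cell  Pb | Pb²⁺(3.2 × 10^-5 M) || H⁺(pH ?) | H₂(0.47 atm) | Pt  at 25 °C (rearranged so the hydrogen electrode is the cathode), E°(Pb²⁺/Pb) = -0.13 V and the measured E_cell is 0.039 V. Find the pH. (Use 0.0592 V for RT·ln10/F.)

pH = 3.95

E°_cell = 0.13 V and n = 2.
log Q = n(E° − E)/0.0592 = 2×(0.13 − 0.039)/0.0592 = 3.074.
With Q = [Pb²⁺]·P(H₂) / [H⁺]^2, solving for [H⁺] gives log[H⁺] = -3.949, so pH = 3.95.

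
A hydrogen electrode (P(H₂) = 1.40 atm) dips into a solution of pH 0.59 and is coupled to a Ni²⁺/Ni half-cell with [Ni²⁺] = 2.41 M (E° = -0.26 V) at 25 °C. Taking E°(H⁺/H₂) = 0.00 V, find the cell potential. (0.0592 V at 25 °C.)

The hydrogen couple is the cathode, so E°_cell = 0.26 V; n = 2.
[H⁺] = 10^(−0.59) = 0.26 M, and Q = [Ni²⁺]·P(H₂) / [H⁺]^2 = 51.1.
E = E° − (0.0592/2) log Q = 0.26 − (0.0592/2)(1.708) = 0.209 V.

0.21 V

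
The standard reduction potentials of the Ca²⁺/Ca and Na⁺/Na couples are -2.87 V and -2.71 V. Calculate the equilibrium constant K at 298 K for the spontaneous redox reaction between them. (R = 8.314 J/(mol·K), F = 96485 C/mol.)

E°_cell = -2.71 − (-2.87) = 0.16 V, with n = 2 electrons transferred.
At equilibrium E = 0, so the Nernst equation gives ln K = nFE°/RT = (2)(96485)(0.16)/((8.314)(298)) = 12.46.
K = e^12.46 = 2.6 × 10^5.

2.6 × 10^5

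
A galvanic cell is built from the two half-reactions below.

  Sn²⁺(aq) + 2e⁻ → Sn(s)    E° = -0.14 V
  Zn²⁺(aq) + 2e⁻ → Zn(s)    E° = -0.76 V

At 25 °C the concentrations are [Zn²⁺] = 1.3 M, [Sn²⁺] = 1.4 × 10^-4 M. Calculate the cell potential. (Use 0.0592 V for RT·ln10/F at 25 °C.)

0.503 V

The Sn²⁺/Sn couple has the higher reduction potential and acts as the cathode, so E°_cell = -0.14 − (-0.76) = 0.62 V.
Balancing electrons gives n = 2; the reaction quotient is Q = [Zn²⁺]/[Sn²⁺] = 9290.
At 25 °C, E = E° − (0.0592/n) log Q = 0.62 − (0.0592/2)(3.968) = 0.620 − 0.117 = 0.503 V.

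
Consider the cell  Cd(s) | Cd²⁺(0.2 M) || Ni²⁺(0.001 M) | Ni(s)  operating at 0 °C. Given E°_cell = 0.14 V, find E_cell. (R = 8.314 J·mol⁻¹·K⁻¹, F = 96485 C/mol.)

Balancing electrons gives n = 2; the reaction quotient is Q = [Cd²⁺]/[Ni²⁺] = 200.
E = E° − (RT/nF) ln Q = 0.14 − (8.314×273)/(2×96485) × (5.298) = 0.140 − 0.062 = 0.078 V.

0.078 V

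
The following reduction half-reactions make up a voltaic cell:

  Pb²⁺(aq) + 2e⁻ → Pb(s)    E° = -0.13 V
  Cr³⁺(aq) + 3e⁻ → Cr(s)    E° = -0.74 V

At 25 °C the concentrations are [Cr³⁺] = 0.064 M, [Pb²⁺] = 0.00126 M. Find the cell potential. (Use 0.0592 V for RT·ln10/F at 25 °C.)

0.548 V

The Pb²⁺/Pb couple has the higher reduction potential and acts as the cathode, so E°_cell = -0.13 − (-0.74) = 0.61 V.
Balancing electrons gives n = 6; the reaction quotient is Q = [Cr³⁺]^2/[Pb²⁺]^3 = 2.05 × 10^6.
At 25 °C, E = E° − (0.0592/n) log Q = 0.61 − (0.0592/6)(6.311) = 0.610 − 0.062 = 0.548 V.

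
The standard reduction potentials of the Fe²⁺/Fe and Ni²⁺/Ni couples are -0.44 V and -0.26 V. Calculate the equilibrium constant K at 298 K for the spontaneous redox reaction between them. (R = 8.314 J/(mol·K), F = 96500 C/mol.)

E°_cell = -0.26 − (-0.44) = 0.18 V, with n = 2 electrons transferred.
At equilibrium E = 0, so the Nernst equation gives ln K = nFE°/RT = (2)(96500)(0.18)/((8.314)(298)) = 14.02.
K = e^14.02 = 1.2 × 10^6.

1.2 × 10^6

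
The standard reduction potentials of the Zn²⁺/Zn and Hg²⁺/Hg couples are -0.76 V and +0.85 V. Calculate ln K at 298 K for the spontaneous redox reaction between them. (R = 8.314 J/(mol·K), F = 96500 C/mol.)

ln K = 125.4

E°_cell = +0.85 − (-0.76) = 1.61 V, with n = 2 electrons transferred.
At equilibrium E = 0, so the Nernst equation gives ln K = nFE°/RT = (2)(96500)(1.61)/((8.314)(298)) = 125.42.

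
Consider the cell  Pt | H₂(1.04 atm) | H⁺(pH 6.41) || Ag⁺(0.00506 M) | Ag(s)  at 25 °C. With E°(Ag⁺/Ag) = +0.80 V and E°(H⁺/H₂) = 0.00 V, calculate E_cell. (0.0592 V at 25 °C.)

1.04 V

The Ag⁺/Ag couple is the cathode, so E°_cell = 0.80 V; n = 2.
[H⁺] = 10^(−6.41) = 3.9 × 10^-7 M, and Q = [H⁺]^2 / ([Ag⁺]^2·P(H₂)) = 5.68 × 10^-9.
E = E° − (0.0592/2) log Q = 0.80 − (0.0592/2)(-8.245) = 1.044 V.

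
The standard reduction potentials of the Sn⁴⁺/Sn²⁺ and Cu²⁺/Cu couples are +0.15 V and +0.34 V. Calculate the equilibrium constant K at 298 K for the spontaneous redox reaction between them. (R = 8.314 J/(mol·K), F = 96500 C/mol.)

2.7 × 10^6

E°_cell = +0.34 − (+0.15) = 0.19 V, with n = 2 electrons transferred.
At equilibrium E = 0, so the Nernst equation gives ln K = nFE°/RT = (2)(96500)(0.19)/((8.314)(298)) = 14.80.
K = e^14.80 = 2.7 × 10^6.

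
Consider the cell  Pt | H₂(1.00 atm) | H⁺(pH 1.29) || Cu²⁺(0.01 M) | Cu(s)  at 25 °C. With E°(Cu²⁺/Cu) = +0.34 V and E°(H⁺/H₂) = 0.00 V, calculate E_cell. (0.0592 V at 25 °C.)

0.36 V

The Cu²⁺/Cu couple is the cathode, so E°_cell = 0.34 V; n = 2.
[H⁺] = 10^(−1.29) = 0.051 M, and Q = [H⁺]^2 / ([Cu²⁺]·P(H₂)) = 0.263.
E = E° − (0.0592/2) log Q = 0.34 − (0.0592/2)(-0.580) = 0.357 V.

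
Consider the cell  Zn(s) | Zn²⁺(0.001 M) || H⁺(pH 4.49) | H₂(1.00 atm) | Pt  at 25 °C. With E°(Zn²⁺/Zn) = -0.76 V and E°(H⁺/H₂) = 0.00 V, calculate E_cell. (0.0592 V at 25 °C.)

The hydrogen couple is the cathode, so E°_cell = 0.76 V; n = 2.
[H⁺] = 10^(−4.49) = 3.2 × 10^-5 M, and Q = [Zn²⁺]·P(H₂) / [H⁺]^2 = 9.55 × 10^5.
E = E° − (0.0592/2) log Q = 0.76 − (0.0592/2)(5.980) = 0.583 V.

0.58 V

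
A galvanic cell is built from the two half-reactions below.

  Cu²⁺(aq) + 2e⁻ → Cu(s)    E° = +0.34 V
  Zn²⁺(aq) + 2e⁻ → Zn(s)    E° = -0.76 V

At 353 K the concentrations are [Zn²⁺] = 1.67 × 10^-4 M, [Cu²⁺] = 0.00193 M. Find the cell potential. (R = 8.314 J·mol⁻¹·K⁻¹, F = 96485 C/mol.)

The Cu²⁺/Cu couple has the higher reduction potential and acts as the cathode, so E°_cell = +0.34 − (-0.76) = 1.10 V.
Balancing electrons gives n = 2; the reaction quotient is Q = [Zn²⁺]/[Cu²⁺] = 0.0865.
E = E° − (RT/nF) ln Q = 1.10 − (8.314×353)/(2×96485) × (-2.447) = 1.100 + 0.037 = 1.137 V.

1.14 V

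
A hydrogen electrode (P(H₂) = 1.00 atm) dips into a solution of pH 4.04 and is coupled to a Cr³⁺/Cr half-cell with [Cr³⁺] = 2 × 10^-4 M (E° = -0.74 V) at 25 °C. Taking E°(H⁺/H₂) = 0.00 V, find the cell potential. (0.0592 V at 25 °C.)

The hydrogen couple is the cathode, so E°_cell = 0.74 V; n = 6.
[H⁺] = 10^(−4.04) = 9.1 × 10^-5 M, and Q = [Cr³⁺]^2·P(H₂)^3 / [H⁺]^6 = 6.95 × 10^16.
E = E° − (0.0592/6) log Q = 0.74 − (0.0592/6)(16.842) = 0.574 V.

0.57 V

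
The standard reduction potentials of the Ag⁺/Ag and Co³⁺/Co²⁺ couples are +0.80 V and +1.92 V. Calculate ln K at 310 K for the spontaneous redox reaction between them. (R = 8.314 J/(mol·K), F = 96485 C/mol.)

E°_cell = +1.92 − (+0.80) = 1.12 V, with n = 1 electron transferred.
At equilibrium E = 0, so the Nernst equation gives ln K = nFE°/RT = (1)(96485)(1.12)/((8.314)(310)) = 41.93.

ln K = 41.9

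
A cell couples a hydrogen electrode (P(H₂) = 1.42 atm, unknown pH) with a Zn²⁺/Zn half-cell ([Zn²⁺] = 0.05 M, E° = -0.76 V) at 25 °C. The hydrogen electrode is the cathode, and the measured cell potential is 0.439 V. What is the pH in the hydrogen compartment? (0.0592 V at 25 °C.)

pH = 6.00

E°_cell = 0.76 V and n = 2.
log Q = n(E° − E)/0.0592 = 2×(0.76 − 0.439)/0.0592 = 10.845.
With Q = [Zn²⁺]·P(H₂) / [H⁺]^2, solving for [H⁺] gives log[H⁺] = -5.997, so pH = 6.00.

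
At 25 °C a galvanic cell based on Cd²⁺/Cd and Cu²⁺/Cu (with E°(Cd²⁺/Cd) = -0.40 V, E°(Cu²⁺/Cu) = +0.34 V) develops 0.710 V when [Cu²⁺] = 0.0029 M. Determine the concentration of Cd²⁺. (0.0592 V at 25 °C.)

From the Nernst equation, log Q = n(E° − E)/0.0592 = 2(0.74 − 0.710)/0.0592 = 1.014, so Q = 10.3.
With Q = [Cd²⁺]/[Cu²⁺] and the known concentrations, [Cd²⁺] in the numerator gives [Cd²⁺] = 0.03 M.

0.03 M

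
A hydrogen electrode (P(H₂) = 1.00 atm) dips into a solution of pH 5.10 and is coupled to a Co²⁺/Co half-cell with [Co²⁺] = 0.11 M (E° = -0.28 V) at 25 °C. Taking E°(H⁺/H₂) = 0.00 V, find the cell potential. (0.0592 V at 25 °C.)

The hydrogen couple is the cathode, so E°_cell = 0.28 V; n = 2.
[H⁺] = 10^(−5.10) = 7.9 × 10^-6 M, and Q = [Co²⁺]·P(H₂) / [H⁺]^2 = 1.74 × 10^9.
E = E° − (0.0592/2) log Q = 0.28 − (0.0592/2)(9.241) = 0.006 V.

0.006 V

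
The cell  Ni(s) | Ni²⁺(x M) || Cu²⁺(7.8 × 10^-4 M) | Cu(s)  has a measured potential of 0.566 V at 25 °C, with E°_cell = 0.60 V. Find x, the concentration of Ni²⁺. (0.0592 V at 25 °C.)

0.011 M

From the Nernst equation, log Q = n(E° − E)/0.0592 = 2(0.60 − 0.566)/0.0592 = 1.149, so Q = 14.1.
With Q = [Ni²⁺]/[Cu²⁺] and the known concentrations, [Ni²⁺] in the numerator gives [Ni²⁺] = 0.011 M.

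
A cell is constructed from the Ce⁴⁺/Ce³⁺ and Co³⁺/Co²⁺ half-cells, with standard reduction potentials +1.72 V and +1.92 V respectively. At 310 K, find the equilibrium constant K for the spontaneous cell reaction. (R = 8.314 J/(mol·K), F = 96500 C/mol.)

1800

E°_cell = +1.92 − (+1.72) = 0.20 V, with n = 1 electron transferred.
At equilibrium E = 0, so the Nernst equation gives ln K = nFE°/RT = (1)(96500)(0.20)/((8.314)(310)) = 7.49.
K = e^7.49 = 1800.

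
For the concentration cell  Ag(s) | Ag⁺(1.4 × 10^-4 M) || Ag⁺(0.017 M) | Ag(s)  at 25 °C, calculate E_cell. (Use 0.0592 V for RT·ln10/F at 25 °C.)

0.12 V

Both half-cells are Ag⁺/Ag, so E°_cell = 0. The concentrated side is the cathode; the cell reaction moves Ag⁺ from high to low concentration with n = 1.
Q = [Ag⁺]_dilute/[Ag⁺]_conc = 1.4 × 10^-4/0.017 = 0.00824.
E = 0 − (0.0592/1) log Q = −(0.0592/1)(-2.084) = 0.1234 V.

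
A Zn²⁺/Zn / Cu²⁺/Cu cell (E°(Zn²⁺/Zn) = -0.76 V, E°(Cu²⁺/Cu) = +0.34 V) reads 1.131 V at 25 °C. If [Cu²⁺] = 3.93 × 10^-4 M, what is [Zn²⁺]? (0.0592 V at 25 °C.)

From the Nernst equation, log Q = n(E° − E)/0.0592 = 2(1.10 − 1.131)/0.0592 = -1.047, so Q = 0.0897.
With Q = [Zn²⁺]/[Cu²⁺] and the known concentrations, [Zn²⁺] in the numerator gives [Zn²⁺] = 3.5 × 10^-5 M.

3.5 × 10^-5 M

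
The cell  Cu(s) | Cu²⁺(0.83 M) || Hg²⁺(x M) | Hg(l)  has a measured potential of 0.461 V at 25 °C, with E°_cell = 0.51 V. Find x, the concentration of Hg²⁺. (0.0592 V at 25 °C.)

0.018 M

From the Nernst equation, log Q = n(E° − E)/0.0592 = 2(0.51 − 0.461)/0.0592 = 1.655, so Q = 45.2.
With Q = [Cu²⁺]/[Hg²⁺] and the known concentrations, [Hg²⁺] in the denominator gives [Hg²⁺] = 0.018 M.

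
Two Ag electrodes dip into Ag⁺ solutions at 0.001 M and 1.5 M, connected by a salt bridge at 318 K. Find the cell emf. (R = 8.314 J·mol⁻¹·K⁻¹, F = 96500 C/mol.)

Both half-cells are Ag⁺/Ag, so E°_cell = 0. The concentrated side is the cathode; the cell reaction moves Ag⁺ from high to low concentration with n = 1.
Q = [Ag⁺]_dilute/[Ag⁺]_conc = 0.001/1.5 = 6.67 × 10^-4.
E = 0 − (RT/nF) ln Q = −((8.314×318)/(1×96500))(-7.313) = 0.2004 V.

0.20 V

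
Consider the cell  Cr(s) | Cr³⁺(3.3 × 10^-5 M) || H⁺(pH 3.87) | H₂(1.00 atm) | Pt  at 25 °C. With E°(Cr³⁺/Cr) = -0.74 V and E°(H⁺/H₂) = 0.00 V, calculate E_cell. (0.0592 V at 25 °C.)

0.60 V

The hydrogen couple is the cathode, so E°_cell = 0.74 V; n = 6.
[H⁺] = 10^(−3.87) = 1.3 × 10^-4 M, and Q = [Cr³⁺]^2·P(H₂)^3 / [H⁺]^6 = 1.81 × 10^14.
E = E° − (0.0592/6) log Q = 0.74 − (0.0592/6)(14.257) = 0.599 V.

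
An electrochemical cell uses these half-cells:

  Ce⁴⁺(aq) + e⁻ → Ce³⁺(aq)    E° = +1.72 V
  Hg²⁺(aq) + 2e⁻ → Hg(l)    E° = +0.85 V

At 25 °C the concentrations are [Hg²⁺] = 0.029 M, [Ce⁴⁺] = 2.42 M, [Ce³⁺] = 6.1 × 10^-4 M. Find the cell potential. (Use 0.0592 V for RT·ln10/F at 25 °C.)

The Ce⁴⁺/Ce³⁺ couple has the higher reduction potential and acts as the cathode, so E°_cell = +1.72 − (+0.85) = 0.87 V.
Balancing electrons gives n = 2; the reaction quotient is Q = [Hg²⁺]·[Ce³⁺]^2/[Ce⁴⁺]^2 = 1.84 × 10^-9.
At 25 °C, E = E° − (0.0592/n) log Q = 0.87 − (0.0592/2)(-8.735) = 0.870 + 0.259 = 1.129 V.

1.13 V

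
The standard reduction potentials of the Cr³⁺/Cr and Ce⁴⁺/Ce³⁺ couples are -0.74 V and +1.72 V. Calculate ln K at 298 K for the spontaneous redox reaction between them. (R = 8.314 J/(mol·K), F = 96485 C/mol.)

ln K = 287.4

E°_cell = +1.72 − (-0.74) = 2.46 V, with n = 3 electrons transferred.
At equilibrium E = 0, so the Nernst equation gives ln K = nFE°/RT = (3)(96485)(2.46)/((8.314)(298)) = 287.40.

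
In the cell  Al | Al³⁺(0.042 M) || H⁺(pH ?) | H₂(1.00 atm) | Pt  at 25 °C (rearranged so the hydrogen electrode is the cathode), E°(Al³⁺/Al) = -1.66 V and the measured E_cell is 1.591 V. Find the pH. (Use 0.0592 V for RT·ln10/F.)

E°_cell = 1.66 V and n = 6.
log Q = n(E° − E)/0.0592 = 6×(1.66 − 1.591)/0.0592 = 6.993.
With Q = [Al³⁺]^2·P(H₂)^3 / [H⁺]^6, solving for [H⁺] gives log[H⁺] = -1.624, so pH = 1.62.

pH = 1.62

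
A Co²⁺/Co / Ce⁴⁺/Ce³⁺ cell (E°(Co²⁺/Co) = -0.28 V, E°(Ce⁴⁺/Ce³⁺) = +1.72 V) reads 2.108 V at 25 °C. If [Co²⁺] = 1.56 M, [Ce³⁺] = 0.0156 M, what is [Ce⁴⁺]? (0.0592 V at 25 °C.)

1.3 M

From the Nernst equation, log Q = n(E° − E)/0.0592 = 2(2.00 − 2.108)/0.0592 = -3.649, so Q = 2.25 × 10^-4.
With Q = [Co²⁺]·[Ce³⁺]^2/[Ce⁴⁺]^2 and the known concentrations, [Ce⁴⁺]^2 in the denominator gives [Ce⁴⁺] = 1.3 M.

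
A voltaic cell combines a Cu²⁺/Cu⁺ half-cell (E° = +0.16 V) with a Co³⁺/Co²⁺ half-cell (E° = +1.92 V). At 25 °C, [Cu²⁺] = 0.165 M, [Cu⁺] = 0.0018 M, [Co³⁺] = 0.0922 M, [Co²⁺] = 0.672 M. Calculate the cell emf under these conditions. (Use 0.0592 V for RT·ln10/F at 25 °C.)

The Co³⁺/Co²⁺ couple has the higher reduction potential and acts as the cathode, so E°_cell = +1.92 − (+0.16) = 1.76 V.
Balancing electrons gives n = 1; the reaction quotient is Q = [Cu²⁺]·[Co²⁺]/([Cu⁺]·[Co³⁺]) = 668.
At 25 °C, E = E° − (0.0592/n) log Q = 1.76 − (0.0592/1)(2.825) = 1.760 − 0.167 = 1.593 V.

1.59 V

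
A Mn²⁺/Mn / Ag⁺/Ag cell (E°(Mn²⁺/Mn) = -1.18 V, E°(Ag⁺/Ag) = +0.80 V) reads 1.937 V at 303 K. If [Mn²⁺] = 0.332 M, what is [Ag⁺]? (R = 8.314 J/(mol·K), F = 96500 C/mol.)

From the Nernst equation, ln Q = nF(E° − E)/RT = 2×96500×(1.98 − 1.937)/(8.314×303) = 3.294, so Q = 27.0.
With Q = [Mn²⁺]/[Ag⁺]^2 and the known concentrations, [Ag⁺]^2 in the denominator gives [Ag⁺] = 0.11 M.

0.11 M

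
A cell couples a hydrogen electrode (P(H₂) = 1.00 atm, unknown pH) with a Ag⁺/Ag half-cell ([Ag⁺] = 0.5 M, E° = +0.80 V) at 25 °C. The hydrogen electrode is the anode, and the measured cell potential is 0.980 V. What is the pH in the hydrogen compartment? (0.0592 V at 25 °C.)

E°_cell = 0.80 V and n = 2.
log Q = n(E° − E)/0.0592 = 2×(0.80 − 0.980)/0.0592 = -6.081.
With Q = [H⁺]^2 / ([Ag⁺]^2·P(H₂)), solving for [H⁺] gives log[H⁺] = -3.342, so pH = 3.34.

pH = 3.34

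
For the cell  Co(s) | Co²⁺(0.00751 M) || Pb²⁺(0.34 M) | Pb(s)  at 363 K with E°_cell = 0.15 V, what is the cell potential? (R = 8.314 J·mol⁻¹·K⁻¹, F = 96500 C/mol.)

0.210 V

Balancing electrons gives n = 2; the reaction quotient is Q = [Co²⁺]/[Pb²⁺] = 0.0221.
E = E° − (RT/nF) ln Q = 0.15 − (8.314×363)/(2×96500) × (-3.813) = 0.150 + 0.060 = 0.210 V.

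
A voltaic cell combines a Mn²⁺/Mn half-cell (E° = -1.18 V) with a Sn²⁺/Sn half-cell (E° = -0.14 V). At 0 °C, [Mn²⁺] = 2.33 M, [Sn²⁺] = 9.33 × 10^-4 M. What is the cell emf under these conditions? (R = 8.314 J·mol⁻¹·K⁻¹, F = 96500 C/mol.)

0.948 V

The Sn²⁺/Sn couple has the higher reduction potential and acts as the cathode, so E°_cell = -0.14 − (-1.18) = 1.04 V.
Balancing electrons gives n = 2; the reaction quotient is Q = [Mn²⁺]/[Sn²⁺] = 2500.
E = E° − (RT/nF) ln Q = 1.04 − (8.314×273)/(2×96500) × (7.823) = 1.040 − 0.092 = 0.948 V.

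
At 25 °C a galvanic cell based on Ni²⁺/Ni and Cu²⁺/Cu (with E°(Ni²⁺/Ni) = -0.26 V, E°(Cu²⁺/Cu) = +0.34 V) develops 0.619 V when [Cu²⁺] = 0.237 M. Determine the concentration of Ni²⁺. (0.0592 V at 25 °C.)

0.054 M

From the Nernst equation, log Q = n(E° − E)/0.0592 = 2(0.60 − 0.619)/0.0592 = -0.642, so Q = 0.228.
With Q = [Ni²⁺]/[Cu²⁺] and the known concentrations, [Ni²⁺] in the numerator gives [Ni²⁺] = 0.054 M.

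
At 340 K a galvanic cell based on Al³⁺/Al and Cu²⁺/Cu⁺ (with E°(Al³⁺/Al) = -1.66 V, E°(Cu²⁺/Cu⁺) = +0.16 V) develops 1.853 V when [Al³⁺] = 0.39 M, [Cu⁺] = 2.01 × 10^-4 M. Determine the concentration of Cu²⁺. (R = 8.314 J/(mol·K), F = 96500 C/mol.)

From the Nernst equation, ln Q = nF(E° − E)/RT = 3×96500×(1.82 − 1.853)/(8.314×340) = -3.380, so Q = 0.0341.
With Q = [Al³⁺]·[Cu⁺]^3/[Cu²⁺]^3 and the known concentrations, [Cu²⁺]^3 in the denominator gives [Cu²⁺] = 4.5 × 10^-4 M.

4.5 × 10^-4 M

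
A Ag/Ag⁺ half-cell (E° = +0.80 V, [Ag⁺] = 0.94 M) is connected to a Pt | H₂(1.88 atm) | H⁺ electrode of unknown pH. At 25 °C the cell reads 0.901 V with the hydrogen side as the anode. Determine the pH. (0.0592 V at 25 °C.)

E°_cell = 0.80 V and n = 2.
log Q = n(E° − E)/0.0592 = 2×(0.80 − 0.901)/0.0592 = -3.412.
With Q = [H⁺]^2 / ([Ag⁺]^2·P(H₂)), solving for [H⁺] gives log[H⁺] = -1.596, so pH = 1.60.

pH = 1.60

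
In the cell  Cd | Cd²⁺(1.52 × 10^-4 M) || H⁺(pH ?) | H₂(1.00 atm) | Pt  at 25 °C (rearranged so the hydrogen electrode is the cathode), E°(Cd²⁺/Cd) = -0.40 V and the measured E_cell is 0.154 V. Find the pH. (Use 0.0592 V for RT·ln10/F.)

pH = 6.06

E°_cell = 0.40 V and n = 2.
log Q = n(E° − E)/0.0592 = 2×(0.40 − 0.154)/0.0592 = 8.311.
With Q = [Cd²⁺]·P(H₂) / [H⁺]^2, solving for [H⁺] gives log[H⁺] = -6.064, so pH = 6.06.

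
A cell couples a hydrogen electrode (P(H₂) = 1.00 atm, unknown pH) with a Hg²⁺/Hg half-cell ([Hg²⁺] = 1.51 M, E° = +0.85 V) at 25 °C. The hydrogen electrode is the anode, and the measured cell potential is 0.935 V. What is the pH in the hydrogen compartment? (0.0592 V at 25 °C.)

E°_cell = 0.85 V and n = 2.
log Q = n(E° − E)/0.0592 = 2×(0.85 − 0.935)/0.0592 = -2.872.
With Q = [H⁺]^2 / ([Hg²⁺]·P(H₂)), solving for [H⁺] gives log[H⁺] = -1.346, so pH = 1.35.

pH = 1.35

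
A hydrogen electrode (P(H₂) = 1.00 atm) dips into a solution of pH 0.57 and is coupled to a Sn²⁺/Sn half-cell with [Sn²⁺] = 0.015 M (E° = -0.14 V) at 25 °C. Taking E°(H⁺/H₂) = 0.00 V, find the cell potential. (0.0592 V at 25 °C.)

The hydrogen couple is the cathode, so E°_cell = 0.14 V; n = 2.
[H⁺] = 10^(−0.57) = 0.27 M, and Q = [Sn²⁺]·P(H₂) / [H⁺]^2 = 0.207.
E = E° − (0.0592/2) log Q = 0.14 − (0.0592/2)(-0.684) = 0.160 V.

0.16 V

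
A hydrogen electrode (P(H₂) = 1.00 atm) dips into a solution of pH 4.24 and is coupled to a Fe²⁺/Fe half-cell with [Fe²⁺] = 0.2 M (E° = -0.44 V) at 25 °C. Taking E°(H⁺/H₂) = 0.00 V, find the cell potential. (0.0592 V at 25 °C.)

0.21 V

The hydrogen couple is the cathode, so E°_cell = 0.44 V; n = 2.
[H⁺] = 10^(−4.24) = 5.8 × 10^-5 M, and Q = [Fe²⁺]·P(H₂) / [H⁺]^2 = 6.04 × 10^7.
E = E° − (0.0592/2) log Q = 0.44 − (0.0592/2)(7.781) = 0.210 V.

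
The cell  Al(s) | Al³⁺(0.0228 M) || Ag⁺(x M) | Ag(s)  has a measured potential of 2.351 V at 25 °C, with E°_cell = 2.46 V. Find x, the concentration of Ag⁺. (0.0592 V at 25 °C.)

0.0041 M

From the Nernst equation, log Q = n(E° − E)/0.0592 = 3(2.46 − 2.351)/0.0592 = 5.524, so Q = 3.34 × 10^5.
With Q = [Al³⁺]/[Ag⁺]^3 and the known concentrations, [Ag⁺]^3 in the denominator gives [Ag⁺] = 0.0041 M.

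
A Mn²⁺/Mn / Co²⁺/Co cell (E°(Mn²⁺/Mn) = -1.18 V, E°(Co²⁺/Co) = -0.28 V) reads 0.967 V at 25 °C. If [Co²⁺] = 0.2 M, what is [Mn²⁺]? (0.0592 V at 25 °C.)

0.0011 M

From the Nernst equation, log Q = n(E° − E)/0.0592 = 2(0.90 − 0.967)/0.0592 = -2.264, so Q = 0.00545.
With Q = [Mn²⁺]/[Co²⁺] and the known concentrations, [Mn²⁺] in the numerator gives [Mn²⁺] = 0.0011 M.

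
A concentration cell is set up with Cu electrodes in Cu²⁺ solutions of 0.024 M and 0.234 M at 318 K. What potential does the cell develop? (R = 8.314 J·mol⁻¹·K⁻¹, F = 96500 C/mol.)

Both half-cells are Cu²⁺/Cu, so E°_cell = 0. The concentrated side is the cathode; the cell reaction moves Cu²⁺ from high to low concentration with n = 2.
Q = [Cu²⁺]_dilute/[Cu²⁺]_conc = 0.024/0.234 = 0.103.
E = 0 − (RT/nF) ln Q = −((8.314×318)/(2×96500))(-2.277) = 0.0312 V.

0.031 V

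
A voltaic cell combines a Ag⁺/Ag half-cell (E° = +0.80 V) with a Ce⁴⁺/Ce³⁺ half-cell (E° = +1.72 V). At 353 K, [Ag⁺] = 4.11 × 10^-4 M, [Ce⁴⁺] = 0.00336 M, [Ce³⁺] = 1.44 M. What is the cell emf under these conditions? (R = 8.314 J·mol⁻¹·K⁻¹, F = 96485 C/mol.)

The Ce⁴⁺/Ce³⁺ couple has the higher reduction potential and acts as the cathode, so E°_cell = +1.72 − (+0.80) = 0.92 V.
Balancing electrons gives n = 1; the reaction quotient is Q = [Ag⁺]·[Ce³⁺]/[Ce⁴⁺] = 0.176.
E = E° − (RT/nF) ln Q = 0.92 − (8.314×353)/(1×96485) × (-1.736) = 0.920 + 0.053 = 0.973 V.

0.973 V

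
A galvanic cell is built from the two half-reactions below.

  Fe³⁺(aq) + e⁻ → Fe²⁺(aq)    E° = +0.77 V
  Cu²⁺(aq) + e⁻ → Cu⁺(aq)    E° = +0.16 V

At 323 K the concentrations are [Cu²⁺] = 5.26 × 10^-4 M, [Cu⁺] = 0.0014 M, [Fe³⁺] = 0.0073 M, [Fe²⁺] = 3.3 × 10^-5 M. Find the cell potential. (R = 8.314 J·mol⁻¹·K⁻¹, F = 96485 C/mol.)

0.788 V

The Fe³⁺/Fe²⁺ couple has the higher reduction potential and acts as the cathode, so E°_cell = +0.77 − (+0.16) = 0.61 V.
Balancing electrons gives n = 1; the reaction quotient is Q = [Cu²⁺]·[Fe²⁺]/([Cu⁺]·[Fe³⁺]) = 0.00170.
E = E° − (RT/nF) ln Q = 0.61 − (8.314×323)/(1×96485) × (-6.378) = 0.610 + 0.178 = 0.788 V.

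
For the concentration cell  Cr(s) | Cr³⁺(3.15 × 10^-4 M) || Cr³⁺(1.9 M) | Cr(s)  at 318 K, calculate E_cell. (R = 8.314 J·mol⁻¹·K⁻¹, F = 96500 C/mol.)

Both half-cells are Cr³⁺/Cr, so E°_cell = 0. The concentrated side is the cathode; the cell reaction moves Cr³⁺ from high to low concentration with n = 3.
Q = [Cr³⁺]_dilute/[Cr³⁺]_conc = 3.15 × 10^-4/1.9 = 1.66 × 10^-4.
E = 0 − (RT/nF) ln Q = −((8.314×318)/(3×96500))(-8.705) = 0.0795 V.

0.079 V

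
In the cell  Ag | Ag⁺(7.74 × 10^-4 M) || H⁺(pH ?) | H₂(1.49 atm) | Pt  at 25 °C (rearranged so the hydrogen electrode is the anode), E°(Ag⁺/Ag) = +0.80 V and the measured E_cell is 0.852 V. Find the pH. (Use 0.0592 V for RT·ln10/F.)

E°_cell = 0.80 V and n = 2.
log Q = n(E° − E)/0.0592 = 2×(0.80 − 0.852)/0.0592 = -1.757.
With Q = [H⁺]^2 / ([Ag⁺]^2·P(H₂)), solving for [H⁺] gives log[H⁺] = -3.903, so pH = 3.90.

pH = 3.90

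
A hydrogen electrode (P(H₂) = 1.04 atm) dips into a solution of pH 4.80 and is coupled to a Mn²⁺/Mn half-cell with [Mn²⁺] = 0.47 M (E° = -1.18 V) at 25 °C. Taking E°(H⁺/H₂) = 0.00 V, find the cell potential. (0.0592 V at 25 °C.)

0.91 V

The hydrogen couple is the cathode, so E°_cell = 1.18 V; n = 2.
[H⁺] = 10^(−4.80) = 1.6 × 10^-5 M, and Q = [Mn²⁺]·P(H₂) / [H⁺]^2 = 1.95 × 10^9.
E = E° − (0.0592/2) log Q = 1.18 − (0.0592/2)(9.289) = 0.905 V.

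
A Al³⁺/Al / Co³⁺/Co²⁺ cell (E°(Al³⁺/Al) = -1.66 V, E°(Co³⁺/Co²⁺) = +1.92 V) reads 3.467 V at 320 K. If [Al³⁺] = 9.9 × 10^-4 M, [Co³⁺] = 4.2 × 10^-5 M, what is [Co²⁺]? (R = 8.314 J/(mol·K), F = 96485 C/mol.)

From the Nernst equation, ln Q = nF(E° − E)/RT = 3×96485×(3.58 − 3.467)/(8.314×320) = 12.294, so Q = 2.18 × 10^5.
With Q = [Al³⁺]·[Co²⁺]^3/[Co³⁺]^3 and the known concentrations, [Co²⁺]^3 in the numerator gives [Co²⁺] = 0.025 M.

0.025 M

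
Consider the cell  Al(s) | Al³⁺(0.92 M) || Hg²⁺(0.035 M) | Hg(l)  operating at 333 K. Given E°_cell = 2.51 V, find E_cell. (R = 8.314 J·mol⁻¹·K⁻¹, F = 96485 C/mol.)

Balancing electrons gives n = 6; the reaction quotient is Q = [Al³⁺]^2/[Hg²⁺]^3 = 1.97 × 10^4.
E = E° − (RT/nF) ln Q = 2.51 − (8.314×333)/(6×96485) × (9.890) = 2.510 − 0.047 = 2.463 V.

2.46 V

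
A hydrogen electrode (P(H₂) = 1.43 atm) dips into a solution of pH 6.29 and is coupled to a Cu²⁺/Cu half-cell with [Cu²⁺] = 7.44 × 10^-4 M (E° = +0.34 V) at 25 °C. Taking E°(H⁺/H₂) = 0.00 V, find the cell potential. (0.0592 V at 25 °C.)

The Cu²⁺/Cu couple is the cathode, so E°_cell = 0.34 V; n = 2.
[H⁺] = 10^(−6.29) = 5.1 × 10^-7 M, and Q = [H⁺]^2 / ([Cu²⁺]·P(H₂)) = 2.47 × 10^-10.
E = E° − (0.0592/2) log Q = 0.34 − (0.0592/2)(-9.607) = 0.624 V.

0.62 V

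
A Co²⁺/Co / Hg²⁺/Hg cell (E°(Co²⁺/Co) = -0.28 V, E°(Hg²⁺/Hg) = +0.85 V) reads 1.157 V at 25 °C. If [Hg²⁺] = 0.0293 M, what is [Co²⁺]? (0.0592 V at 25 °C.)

From the Nernst equation, log Q = n(E° − E)/0.0592 = 2(1.13 − 1.157)/0.0592 = -0.912, so Q = 0.122.
With Q = [Co²⁺]/[Hg²⁺] and the known concentrations, [Co²⁺] in the numerator gives [Co²⁺] = 0.0036 M.

0.0036 M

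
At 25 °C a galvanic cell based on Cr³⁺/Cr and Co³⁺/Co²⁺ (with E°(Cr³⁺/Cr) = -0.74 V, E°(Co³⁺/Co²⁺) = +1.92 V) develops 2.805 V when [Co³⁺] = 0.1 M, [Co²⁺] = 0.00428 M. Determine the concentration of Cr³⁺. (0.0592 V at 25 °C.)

From the Nernst equation, log Q = n(E° − E)/0.0592 = 3(2.66 − 2.805)/0.0592 = -7.348, so Q = 4.49 × 10^-8.
With Q = [Cr³⁺]·[Co²⁺]^3/[Co³⁺]^3 and the known concentrations, [Cr³⁺] in the numerator gives [Cr³⁺] = 5.7 × 10^-4 M.

5.7 × 10^-4 M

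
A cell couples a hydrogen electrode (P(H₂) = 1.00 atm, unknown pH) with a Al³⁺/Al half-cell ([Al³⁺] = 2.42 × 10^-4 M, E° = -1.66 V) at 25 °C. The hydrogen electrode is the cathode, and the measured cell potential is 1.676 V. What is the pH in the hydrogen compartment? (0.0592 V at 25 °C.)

pH = 0.94

E°_cell = 1.66 V and n = 6.
log Q = n(E° − E)/0.0592 = 6×(1.66 − 1.676)/0.0592 = -1.622.
With Q = [Al³⁺]^2·P(H₂)^3 / [H⁺]^6, solving for [H⁺] gives log[H⁺] = -0.935, so pH = 0.94.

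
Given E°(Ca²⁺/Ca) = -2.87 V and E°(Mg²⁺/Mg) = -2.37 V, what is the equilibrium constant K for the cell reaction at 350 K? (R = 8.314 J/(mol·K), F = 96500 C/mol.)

E°_cell = -2.37 − (-2.87) = 0.50 V, with n = 2 electrons transferred.
At equilibrium E = 0, so the Nernst equation gives ln K = nFE°/RT = (2)(96500)(0.50)/((8.314)(350)) = 33.16.
K = e^33.16 = 2.5 × 10^14.

2.5 × 10^14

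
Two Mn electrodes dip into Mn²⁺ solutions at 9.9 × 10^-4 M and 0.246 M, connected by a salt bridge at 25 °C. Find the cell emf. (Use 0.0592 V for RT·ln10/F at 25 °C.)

Both half-cells are Mn²⁺/Mn, so E°_cell = 0. The concentrated side is the cathode; the cell reaction moves Mn²⁺ from high to low concentration with n = 2.
Q = [Mn²⁺]_dilute/[Mn²⁺]_conc = 9.9 × 10^-4/0.246 = 0.00402.
E = 0 − (0.0592/2) log Q = −(0.0592/2)(-2.395) = 0.0709 V.

0.071 V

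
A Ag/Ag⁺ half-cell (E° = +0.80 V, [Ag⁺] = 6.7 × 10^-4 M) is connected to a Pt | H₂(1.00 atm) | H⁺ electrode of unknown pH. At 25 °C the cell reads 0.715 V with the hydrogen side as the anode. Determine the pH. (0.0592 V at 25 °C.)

pH = 1.74

E°_cell = 0.80 V and n = 2.
log Q = n(E° − E)/0.0592 = 2×(0.80 − 0.715)/0.0592 = 2.872.
With Q = [H⁺]^2 / ([Ag⁺]^2·P(H₂)), solving for [H⁺] gives log[H⁺] = -1.738, so pH = 1.74.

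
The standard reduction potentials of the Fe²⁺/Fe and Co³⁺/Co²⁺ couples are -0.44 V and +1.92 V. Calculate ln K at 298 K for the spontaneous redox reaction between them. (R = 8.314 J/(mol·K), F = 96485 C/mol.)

E°_cell = +1.92 − (-0.44) = 2.36 V, with n = 2 electrons transferred.
At equilibrium E = 0, so the Nernst equation gives ln K = nFE°/RT = (2)(96485)(2.36)/((8.314)(298)) = 183.81.

ln K = 183.8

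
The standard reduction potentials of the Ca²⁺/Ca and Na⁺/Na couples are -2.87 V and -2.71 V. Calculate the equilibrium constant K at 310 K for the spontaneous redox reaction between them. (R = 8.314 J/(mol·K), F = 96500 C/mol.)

E°_cell = -2.71 − (-2.87) = 0.16 V, with n = 2 electrons transferred.
At equilibrium E = 0, so the Nernst equation gives ln K = nFE°/RT = (2)(96500)(0.16)/((8.314)(310)) = 11.98.
K = e^11.98 = 1.6 × 10^5.

1.6 × 10^5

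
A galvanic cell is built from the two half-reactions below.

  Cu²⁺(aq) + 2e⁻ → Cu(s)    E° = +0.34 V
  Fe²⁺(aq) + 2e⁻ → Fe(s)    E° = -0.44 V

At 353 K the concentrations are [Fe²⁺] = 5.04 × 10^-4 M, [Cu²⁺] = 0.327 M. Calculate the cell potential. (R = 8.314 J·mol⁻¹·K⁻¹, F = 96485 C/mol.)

The Cu²⁺/Cu couple has the higher reduction potential and acts as the cathode, so E°_cell = +0.34 − (-0.44) = 0.78 V.
Balancing electrons gives n = 2; the reaction quotient is Q = [Fe²⁺]/[Cu²⁺] = 0.00154.
E = E° − (RT/nF) ln Q = 0.78 − (8.314×353)/(2×96485) × (-6.475) = 0.780 + 0.098 = 0.878 V.

0.878 V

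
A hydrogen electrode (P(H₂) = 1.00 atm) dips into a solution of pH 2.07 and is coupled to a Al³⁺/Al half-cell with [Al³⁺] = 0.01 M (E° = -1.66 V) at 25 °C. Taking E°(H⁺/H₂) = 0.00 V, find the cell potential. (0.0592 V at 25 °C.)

1.58 V

The hydrogen couple is the cathode, so E°_cell = 1.66 V; n = 6.
[H⁺] = 10^(−2.07) = 0.0085 M, and Q = [Al³⁺]^2·P(H₂)^3 / [H⁺]^6 = 2.63 × 10^8.
E = E° − (0.0592/6) log Q = 1.66 − (0.0592/6)(8.420) = 1.577 V.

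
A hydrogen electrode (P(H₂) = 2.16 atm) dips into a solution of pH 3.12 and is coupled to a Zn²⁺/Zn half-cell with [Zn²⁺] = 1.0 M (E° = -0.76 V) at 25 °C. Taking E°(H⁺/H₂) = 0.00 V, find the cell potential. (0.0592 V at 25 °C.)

The hydrogen couple is the cathode, so E°_cell = 0.76 V; n = 2.
[H⁺] = 10^(−3.12) = 7.6 × 10^-4 M, and Q = [Zn²⁺]·P(H₂) / [H⁺]^2 = 3.75 × 10^6.
E = E° − (0.0592/2) log Q = 0.76 − (0.0592/2)(6.574) = 0.565 V.

0.57 V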